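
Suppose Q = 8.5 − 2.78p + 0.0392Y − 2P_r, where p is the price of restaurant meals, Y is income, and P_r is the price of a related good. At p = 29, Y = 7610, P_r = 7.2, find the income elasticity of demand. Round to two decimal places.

At the given point, Q = 8.5 − 2.78(29) + 0.0392(7610) − 2(7.2) = 8.5 − 80.62 + 298.312 − 14.4 = 211.792.
∂Q/∂Y = +0.0392, so E_I = 0.0392·(7610/211.792) ≈ 1.41.
E_I > 1: normal good (luxury).

1.41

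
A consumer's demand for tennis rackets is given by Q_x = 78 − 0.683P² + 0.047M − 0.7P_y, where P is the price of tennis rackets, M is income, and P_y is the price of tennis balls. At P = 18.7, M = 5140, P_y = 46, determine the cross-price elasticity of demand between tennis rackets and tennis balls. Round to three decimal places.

-0.663

Substituting, Q_x = 78 − 0.683(18.7)² + 0.047(5140) − 0.7(46) = 78 − 238.8383 + 241.58 − 32.2 = 48.5417.
∂Q_x/∂P_y = −0.7, so E_xy = -0.7·(46/48.5417) ≈ -0.663.
E_xy < 0: the goods are complements.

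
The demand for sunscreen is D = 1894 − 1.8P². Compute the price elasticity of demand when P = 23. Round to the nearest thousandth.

At P = 23, D = 941.8.
dD/dP = −2·1.8·P = −82.8.
Point elasticity E = (dD/dP)·(P/D) = -82.8 × 23/941.8 ≈ -2.022.
|E| > 1, so demand is elastic at this price.

-2.022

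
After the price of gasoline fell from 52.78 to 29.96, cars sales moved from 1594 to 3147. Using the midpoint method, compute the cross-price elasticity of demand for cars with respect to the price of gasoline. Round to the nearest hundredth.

%ΔQ_x = (3147 − 1594)/[(1594+3147)/2] = 1553/2370.5 ≈ 0.6551.
%ΔP_y = (29.96 − 52.78)/[(52.78+29.96)/2] ≈ -0.5516.
E_xy = 0.6551/-0.5516 ≈ -1.19.
E_xy < 0, so cars and gasoline are complements.

-1.19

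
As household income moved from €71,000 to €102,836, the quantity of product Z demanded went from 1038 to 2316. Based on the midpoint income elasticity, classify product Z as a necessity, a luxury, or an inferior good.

%ΔQ = (2316 − 1038)/[(1038+2316)/2] = 1278/1677 ≈ 0.7621.
%ΔY = (102,836 − 71,000)/[(71,000+102,836)/2] = 31836/86918 ≈ 0.3663.
E_I = %ΔQ/%ΔY ≈ 2.081.
E_I > 1: normal good (luxury).

luxury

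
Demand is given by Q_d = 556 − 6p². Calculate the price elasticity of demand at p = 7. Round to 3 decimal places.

-2.244

At p = 7, Q_d = 262.
dQ_d/dp = −2·6·p = −84.
Point elasticity E = (dQ_d/dp)·(p/Q_d) = -84 × 7/262 ≈ -2.244.
|E| > 1, so demand is elastic at this price.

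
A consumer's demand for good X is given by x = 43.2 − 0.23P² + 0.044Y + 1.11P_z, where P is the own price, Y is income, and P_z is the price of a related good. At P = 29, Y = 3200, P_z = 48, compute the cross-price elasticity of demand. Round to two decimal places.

First evaluate x: 43.2 − 0.23(29)² + 0.044(3200) + 1.11(48) = 43.2 − 193.43 + 140.8 + 53.28 = 43.85.
∂x/∂P_z = +1.11, so E_xy = 1.11·(48/43.85) ≈ 1.22.
E_xy > 0: the goods are substitutes.

1.22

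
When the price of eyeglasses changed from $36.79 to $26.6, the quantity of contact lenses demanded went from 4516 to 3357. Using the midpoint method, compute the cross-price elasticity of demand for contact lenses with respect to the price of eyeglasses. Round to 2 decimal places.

%ΔQ_x = (3357 − 4516)/[(4516+3357)/2] = -1159/3936.5 ≈ -0.2944.
%ΔP_y = (26.6 − 36.79)/[(36.79+26.6)/2] ≈ -0.3215.
E_xy = -0.2944/-0.3215 ≈ 0.92.
E_xy > 0, so contact lenses and eyeglasses are substitutes.

0.92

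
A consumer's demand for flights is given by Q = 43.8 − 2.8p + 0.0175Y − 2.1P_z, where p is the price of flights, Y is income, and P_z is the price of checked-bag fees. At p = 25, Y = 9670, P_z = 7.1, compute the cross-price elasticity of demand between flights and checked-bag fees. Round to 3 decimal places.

At the given point, Q = 43.8 − 2.8(25) + 0.0175(9670) − 2.1(7.1) = 43.8 − 70 + 169.225 − 14.91 = 128.115.
∂Q/∂P_z = −2.1, so E_xy = -2.1·(7.1/128.115) ≈ -0.116.
E_xy < 0: the goods are complements.

-0.116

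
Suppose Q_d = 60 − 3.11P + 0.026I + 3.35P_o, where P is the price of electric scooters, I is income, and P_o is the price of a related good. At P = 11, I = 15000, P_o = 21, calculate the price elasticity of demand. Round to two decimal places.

-0.07

Evaluating quantity at (P, I, P_o) gives Q_d = 60 − 3.11(11) + 0.026(15000) + 3.35(21) = 60 − 34.21 + 390 + 70.35 = 486.14.
∂Q_d/∂P = −3.11, so E_p = (−3.11)·(11/486.14) ≈ -0.07.
|E_p| < 1: demand is inelastic.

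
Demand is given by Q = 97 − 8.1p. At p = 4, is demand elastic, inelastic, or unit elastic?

At p = 4, Q = 64.6.
dQ/dp = −8.1.
Point elasticity E = (dQ/dp)·(p/Q) = -8.1 × 4/64.6 ≈ -0.502.
|E| ≈ 0.502 < 1, so demand is inelastic.

inelastic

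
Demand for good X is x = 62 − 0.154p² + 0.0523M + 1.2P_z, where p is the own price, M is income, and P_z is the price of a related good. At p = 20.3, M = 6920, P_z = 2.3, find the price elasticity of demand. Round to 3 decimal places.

-0.349

x = 62 − 0.154(20.3)² + 0.0523(6920) + 1.2(2.3) = 62 − 63.4619 + 361.916 + 2.76 = 363.2141.
∂x/∂p = −2·0.154·p = -6.2524, so E_p = -6.2524·(20.3/363.2141) ≈ -0.349.
|E_p| < 1: demand is inelastic.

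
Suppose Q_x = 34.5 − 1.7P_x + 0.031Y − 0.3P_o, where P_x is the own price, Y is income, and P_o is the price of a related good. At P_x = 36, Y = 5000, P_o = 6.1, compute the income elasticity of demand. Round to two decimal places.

1.23

Q_x = 34.5 − 1.7(36) + 0.031(5000) − 0.3(6.1) = 34.5 − 61.2 + 155 − 1.83 = 126.47.
∂Q_x/∂Y = +0.031, so E_I = 0.031·(5000/126.47) ≈ 1.23.
E_I > 1: normal good (luxury).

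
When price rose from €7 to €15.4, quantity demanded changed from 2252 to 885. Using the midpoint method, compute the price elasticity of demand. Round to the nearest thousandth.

%Δq = (885 − 2252)/[(2252 + 885)/2] = -1367/1568.5 ≈ -0.8715.
%ΔP = (15.4 − 7)/[(7 + 15.4)/2] = 8.4/11.2 ≈ 0.7500.
Arc elasticity E = %Δq/%ΔP ≈ -0.8715/0.7500 ≈ -1.162.
|E| > 1: demand is elastic over this range.

-1.162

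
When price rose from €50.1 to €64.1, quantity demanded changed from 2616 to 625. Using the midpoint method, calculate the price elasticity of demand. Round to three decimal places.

%ΔQ = (625 − 2616)/[(2616 + 625)/2] = -1991/1620.5 ≈ -1.2286.
%Δp = (64.1 − 50.1)/[(50.1 + 64.1)/2] = 14/57.1 ≈ 0.2452.
Arc elasticity E = %ΔQ/%Δp ≈ -1.2286/0.2452 ≈ -5.011.
|E| > 1: demand is elastic over this range.

-5.011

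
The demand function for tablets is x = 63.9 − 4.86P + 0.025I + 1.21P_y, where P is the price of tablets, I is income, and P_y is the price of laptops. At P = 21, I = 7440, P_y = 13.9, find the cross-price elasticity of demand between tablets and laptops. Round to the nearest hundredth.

Evaluating quantity at (P, I, P_y) gives x = 63.9 − 4.86(21) + 0.025(7440) + 1.21(13.9) = 63.9 − 102.06 + 186 + 16.819 = 164.659.
∂x/∂P_y = +1.21, so E_xy = 1.21·(13.9/164.659) ≈ 0.10.
E_xy > 0: the goods are substitutes.

0.10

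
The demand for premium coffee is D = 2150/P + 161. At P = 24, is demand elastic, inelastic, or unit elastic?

inelastic

At P = 24, D = 250.5833.
dD/dP = −2150/P² = −3.7326.
Point elasticity E = (dD/dP)·(P/D) = -3.7326 × 24/250.5833 ≈ -0.357.
|E| ≈ 0.357 < 1, so demand is inelastic.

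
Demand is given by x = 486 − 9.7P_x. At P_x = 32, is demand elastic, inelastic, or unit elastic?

At P_x = 32, x = 175.6.
dx/dP_x = −9.7.
Point elasticity E = (dx/dP_x)·(P_x/x) = -9.7 × 32/175.6 ≈ -1.768.
|E| ≈ 1.768 > 1, so demand is elastic.

elastic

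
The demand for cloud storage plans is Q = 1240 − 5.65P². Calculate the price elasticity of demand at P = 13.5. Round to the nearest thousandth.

-9.793

At P = 13.5, Q = 210.2875.
dQ/dP = −2·5.65·P = −152.55.
Point elasticity E = (dQ/dP)·(P/Q) = -152.55 × 13.5/210.2875 ≈ -9.793.
|E| > 1, so demand is elastic at this price.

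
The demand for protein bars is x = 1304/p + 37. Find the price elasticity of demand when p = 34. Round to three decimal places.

-0.509

At p = 34, x = 75.3529.
dx/dp = −1304/p² = −1.128.
Point elasticity E = (dx/dp)·(p/x) = -1.128 × 34/75.3529 ≈ -0.509.
|E| < 1, so demand is inelastic at this price.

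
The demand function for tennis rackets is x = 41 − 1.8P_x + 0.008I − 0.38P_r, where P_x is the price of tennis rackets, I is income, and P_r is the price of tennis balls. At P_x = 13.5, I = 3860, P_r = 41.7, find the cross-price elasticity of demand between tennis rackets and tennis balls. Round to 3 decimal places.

-0.499

At the given point, x = 41 − 1.8(13.5) + 0.008(3860) − 0.38(41.7) = 41 − 24.3 + 30.88 − 15.846 = 31.734.
∂x/∂P_r = −0.38, so E_xy = -0.38·(41.7/31.734) ≈ -0.499.
E_xy < 0: the goods are complements.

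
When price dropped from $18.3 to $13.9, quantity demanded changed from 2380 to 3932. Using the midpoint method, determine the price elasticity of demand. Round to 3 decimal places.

%ΔQ = (3932 − 2380)/[(2380 + 3932)/2] = 1552/3156 ≈ 0.4918.
%ΔP = (13.9 − 18.3)/[(18.3 + 13.9)/2] = -4.4/16.1 ≈ -0.2733.
Arc elasticity E = %ΔQ/%ΔP ≈ 0.4918/-0.2733 ≈ -1.799.
|E| > 1: demand is elastic over this range.

-1.799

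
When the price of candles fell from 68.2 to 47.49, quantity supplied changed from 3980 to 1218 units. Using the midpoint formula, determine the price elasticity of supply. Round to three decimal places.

2.968

%ΔQ = (1218 − 3980)/[(3980 + 1218)/2] = -2762/2599 ≈ -1.0627.
%ΔP = (47.49 − 68.2)/[(68.2 + 47.49)/2] = -20.71/57.845 ≈ -0.3580.
Arc elasticity E = %ΔQ/%ΔP ≈ -1.0627/-0.3580 ≈ 2.968.
|E| > 1: supply is elastic over this range.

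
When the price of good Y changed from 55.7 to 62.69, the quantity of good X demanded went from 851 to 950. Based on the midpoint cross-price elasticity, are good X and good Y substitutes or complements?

%ΔQ_x = (950 − 851)/[(851+950)/2] = 99/900.5 ≈ 0.1099.
%ΔP_y = (62.69 − 55.7)/[(55.7+62.69)/2] ≈ 0.1181.
E_xy = 0.1099/0.1181 ≈ 0.931.
E_xy > 0, so the goods are substitutes.

substitutes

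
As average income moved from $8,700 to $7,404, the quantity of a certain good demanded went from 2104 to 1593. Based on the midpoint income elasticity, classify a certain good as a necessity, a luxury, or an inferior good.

%ΔQ = (1593 − 2104)/[(2104+1593)/2] = -511/1848.5 ≈ -0.2764.
%ΔM = (7,404 − 8,700)/[(8,700+7,404)/2] = -1296/8052 ≈ -0.1610.
E_I = %ΔQ/%ΔM ≈ 1.718.
E_I > 1: normal good (luxury).

luxury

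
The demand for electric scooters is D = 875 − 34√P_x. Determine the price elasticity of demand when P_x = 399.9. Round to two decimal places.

-1.74

At P_x = 399.9, D = 195.085.
dD/dP_x = −34/(2√P_x) = −34/(2·19.9975).
Point elasticity E = (dD/dP_x)·(P_x/D) = -0.8501 × 399.9/195.085 ≈ -1.74.
|E| > 1, so demand is elastic at this price.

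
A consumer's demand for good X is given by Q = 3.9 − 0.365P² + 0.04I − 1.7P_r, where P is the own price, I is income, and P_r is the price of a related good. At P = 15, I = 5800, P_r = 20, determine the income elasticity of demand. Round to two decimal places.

Substituting, Q = 3.9 − 0.365(15)² + 0.04(5800) − 1.7(20) = 3.9 − 82.125 + 232 − 34 = 119.775.
∂Q/∂I = +0.04, so E_I = 0.04·(5800/119.775) ≈ 1.94.
E_I > 1: normal good (luxury).

1.94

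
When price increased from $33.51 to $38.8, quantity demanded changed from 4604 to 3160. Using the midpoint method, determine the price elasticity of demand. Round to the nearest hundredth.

%ΔQ = (3160 − 4604)/[(4604 + 3160)/2] = -1444/3882 ≈ -0.3720.
%Δp = (38.8 − 33.51)/[(33.51 + 38.8)/2] = 5.29/36.155 ≈ 0.1463.
Arc elasticity E = %ΔQ/%Δp ≈ -0.3720/0.1463 ≈ -2.54.
|E| > 1: demand is elastic over this range.

-2.54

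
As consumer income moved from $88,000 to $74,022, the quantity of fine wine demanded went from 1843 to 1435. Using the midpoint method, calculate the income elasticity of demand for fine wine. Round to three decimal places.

1.443

%ΔQ = (1435 − 1843)/[(1843+1435)/2] = -408/1639 ≈ -0.2489.
%ΔM = (74,022 − 88,000)/[(88,000+74,022)/2] = -13978/81011 ≈ -0.1725.
E_I = %ΔQ/%ΔM ≈ 1.443.
E_I > 1: normal good (luxury).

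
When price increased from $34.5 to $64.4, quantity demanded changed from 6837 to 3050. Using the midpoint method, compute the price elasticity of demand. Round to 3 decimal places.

-1.267

%Δq = (3050 − 6837)/[(6837 + 3050)/2] = -3787/4943.5 ≈ -0.7661.
%Δp = (64.4 − 34.5)/[(34.5 + 64.4)/2] = 29.9/49.45 ≈ 0.6047.
Arc elasticity E = %Δq/%Δp ≈ -0.7661/0.6047 ≈ -1.267.
|E| > 1: demand is elastic over this range.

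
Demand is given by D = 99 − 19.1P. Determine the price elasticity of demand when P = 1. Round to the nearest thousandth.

-0.239

At P = 1, D = 79.9.
dD/dP = −19.1.
Point elasticity E = (dD/dP)·(P/D) = -19.1 × 1/79.9 ≈ -0.239.
|E| < 1, so demand is inelastic at this price.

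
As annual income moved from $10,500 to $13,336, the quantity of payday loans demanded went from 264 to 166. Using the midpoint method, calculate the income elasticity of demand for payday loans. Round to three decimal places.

%ΔQ = (166 − 264)/[(264+166)/2] = -98/215 ≈ -0.4558.
%ΔI = (13,336 − 10,500)/[(10,500+13,336)/2] = 2836/11918 ≈ 0.2380.
E_I = %ΔQ/%ΔI ≈ -1.916.
E_I < 0: inferior good.

-1.916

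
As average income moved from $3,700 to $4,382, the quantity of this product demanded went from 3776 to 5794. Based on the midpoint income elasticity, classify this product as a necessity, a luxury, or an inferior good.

%ΔQ = (5794 − 3776)/[(3776+5794)/2] = 2018/4785 ≈ 0.4217.
%ΔY = (4,382 − 3,700)/[(3,700+4,382)/2] = 682/4041 ≈ 0.1688.
E_I = %ΔQ/%ΔY ≈ 2.499.
E_I > 1: normal good (luxury).

luxury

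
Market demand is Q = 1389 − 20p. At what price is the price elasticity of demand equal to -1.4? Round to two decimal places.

Set −bp/(a − bp) = −1.4 ⇒ bp = 1.4(a − bp) ⇒ bp(1+1.4) = 1.4·a.
p = 1.4·1389/(20·2.4) ≈ 40.51.

40.51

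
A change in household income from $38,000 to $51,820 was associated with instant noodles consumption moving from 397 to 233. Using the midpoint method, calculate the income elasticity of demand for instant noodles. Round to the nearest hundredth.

-1.69

%ΔQ = (233 − 397)/[(397+233)/2] = -164/315 ≈ -0.5206.
%ΔY = (51,820 − 38,000)/[(38,000+51,820)/2] = 13820/44910 ≈ 0.3077.
E_I = %ΔQ/%ΔY ≈ -1.69.
E_I < 0: inferior good.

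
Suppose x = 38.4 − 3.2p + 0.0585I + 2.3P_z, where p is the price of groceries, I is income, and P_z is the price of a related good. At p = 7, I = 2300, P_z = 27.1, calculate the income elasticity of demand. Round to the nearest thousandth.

0.632

Evaluating quantity at (p, I, P_z) gives x = 38.4 − 3.2(7) + 0.0585(2300) + 2.3(27.1) = 38.4 − 22.4 + 134.55 + 62.33 = 212.88.
∂x/∂I = +0.0585, so E_I = 0.0585·(2300/212.88) ≈ 0.632.
E_I ∈ (0,1): normal good (necessity).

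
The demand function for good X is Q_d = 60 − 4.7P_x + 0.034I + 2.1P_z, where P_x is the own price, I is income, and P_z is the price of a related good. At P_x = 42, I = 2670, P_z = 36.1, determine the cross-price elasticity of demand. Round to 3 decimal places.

At the given point, Q_d = 60 − 4.7(42) + 0.034(2670) + 2.1(36.1) = 60 − 197.4 + 90.78 + 75.81 = 29.19.
∂Q_d/∂P_z = +2.1, so E_xy = 2.1·(36.1/29.19) ≈ 2.597.
E_xy > 0: the goods are substitutes.

2.597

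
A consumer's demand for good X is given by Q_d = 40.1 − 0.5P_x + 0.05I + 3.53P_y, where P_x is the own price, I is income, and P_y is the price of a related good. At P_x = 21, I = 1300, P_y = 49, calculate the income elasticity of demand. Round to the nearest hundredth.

0.24

First evaluate Q_d: 40.1 − 0.5(21) + 0.05(1300) + 3.53(49) = 40.1 − 10.5 + 65 + 172.97 = 267.57.
∂Q_d/∂I = +0.05, so E_I = 0.05·(1300/267.57) ≈ 0.24.
E_I ∈ (0,1): normal good (necessity).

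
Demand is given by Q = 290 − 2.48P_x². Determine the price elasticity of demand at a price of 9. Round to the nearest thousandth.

At P_x = 9, Q = 89.12.
dQ/dP_x = −2·2.48·P_x = −44.64.
Point elasticity E = (dQ/dP_x)·(P_x/Q) = -44.64 × 9/89.12 ≈ -4.508.
|E| > 1, so demand is elastic at this price.

-4.508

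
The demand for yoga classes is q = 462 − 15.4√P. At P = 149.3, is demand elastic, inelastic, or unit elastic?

inelastic

At P = 149.3, q = 273.8299.
dq/dP = −15.4/(2√P) = −15.4/(2·12.2188).
Point elasticity E = (dq/dP)·(P/q) = -0.6302 × 149.3/273.8299 ≈ -0.344.
|E| ≈ 0.344 < 1, so demand is inelastic.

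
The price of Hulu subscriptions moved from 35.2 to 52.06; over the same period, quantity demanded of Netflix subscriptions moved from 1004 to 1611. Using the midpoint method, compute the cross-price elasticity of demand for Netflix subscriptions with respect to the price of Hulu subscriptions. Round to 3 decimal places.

%ΔQ_x = (1611 − 1004)/[(1004+1611)/2] = 607/1307.5 ≈ 0.4642.
%ΔP_y = (52.06 − 35.2)/[(35.2+52.06)/2] ≈ 0.3864.
E_xy = 0.4642/0.3864 ≈ 1.201.
E_xy > 0, so Netflix subscriptions and Hulu subscriptions are substitutes.

1.201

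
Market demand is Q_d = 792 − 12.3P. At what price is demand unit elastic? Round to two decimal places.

32.20

For linear demand Q_d = a − bP, E = −bP/(a − bP). |E| = 1 ⇒ bP = a − bP ⇒ P = a/(2b).
P = 792/(2·12.3) ≈ 32.20.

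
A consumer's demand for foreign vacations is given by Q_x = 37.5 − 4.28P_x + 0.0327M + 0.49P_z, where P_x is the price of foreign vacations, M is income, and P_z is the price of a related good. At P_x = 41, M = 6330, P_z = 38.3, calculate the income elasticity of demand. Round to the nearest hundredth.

At the given point, Q_x = 37.5 − 4.28(41) + 0.0327(6330) + 0.49(38.3) = 37.5 − 175.48 + 206.991 + 18.767 = 87.778.
∂Q_x/∂M = +0.0327, so E_I = 0.0327·(6330/87.778) ≈ 2.36.
E_I > 1: normal good (luxury).

2.36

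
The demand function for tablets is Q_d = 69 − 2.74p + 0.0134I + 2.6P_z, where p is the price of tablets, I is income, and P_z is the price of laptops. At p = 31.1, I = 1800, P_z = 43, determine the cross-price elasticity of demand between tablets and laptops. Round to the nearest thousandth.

Substituting, Q_d = 69 − 2.74(31.1) + 0.0134(1800) + 2.6(43) = 69 − 85.214 + 24.12 + 111.8 = 119.706.
∂Q_d/∂P_z = +2.6, so E_xy = 2.6·(43/119.706) ≈ 0.934.
E_xy > 0: the goods are substitutes.

0.934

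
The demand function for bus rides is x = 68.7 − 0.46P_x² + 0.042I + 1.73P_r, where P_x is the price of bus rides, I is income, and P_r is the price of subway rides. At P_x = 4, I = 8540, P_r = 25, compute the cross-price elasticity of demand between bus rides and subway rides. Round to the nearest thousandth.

0.093

Substituting, x = 68.7 − 0.46(4)² + 0.042(8540) + 1.73(25) = 68.7 − 7.36 + 358.68 + 43.25 = 463.27.
∂x/∂P_r = +1.73, so E_xy = 1.73·(25/463.27) ≈ 0.093.
E_xy > 0: the goods are substitutes.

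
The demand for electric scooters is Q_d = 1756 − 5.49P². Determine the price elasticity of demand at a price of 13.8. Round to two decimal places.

At P = 13.8, Q_d = 710.4844.
dQ_d/dP = −2·5.49·P = −151.524.
Point elasticity E = (dQ_d/dP)·(P/Q_d) = -151.524 × 13.8/710.4844 ≈ -2.94.
|E| > 1, so demand is elastic at this price.

-2.94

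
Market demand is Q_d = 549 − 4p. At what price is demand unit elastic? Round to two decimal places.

For linear demand Q_d = a − bp, E = −bp/(a − bp). |E| = 1 ⇒ bp = a − bp ⇒ p = a/(2b).
p = 549/(2·4) ≈ 68.63.

68.63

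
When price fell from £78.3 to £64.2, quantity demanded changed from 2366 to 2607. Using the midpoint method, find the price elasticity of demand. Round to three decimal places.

%Δq = (2607 − 2366)/[(2366 + 2607)/2] = 241/2486.5 ≈ 0.0969.
%ΔP = (64.2 − 78.3)/[(78.3 + 64.2)/2] = -14.1/71.25 ≈ -0.1979.
Arc elasticity E = %Δq/%ΔP ≈ 0.0969/-0.1979 ≈ -0.490.
|E| < 1: demand is inelastic over this range.

-0.490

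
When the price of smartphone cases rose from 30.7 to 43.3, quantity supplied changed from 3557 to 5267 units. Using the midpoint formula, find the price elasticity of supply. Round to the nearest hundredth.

%Δq = (5267 − 3557)/[(3557 + 5267)/2] = 1710/4412 ≈ 0.3876.
%ΔP = (43.3 − 30.7)/[(30.7 + 43.3)/2] = 12.6/37 ≈ 0.3405.
Arc elasticity E = %Δq/%ΔP ≈ 0.3876/0.3405 ≈ 1.14.
|E| > 1: supply is elastic over this range.

1.14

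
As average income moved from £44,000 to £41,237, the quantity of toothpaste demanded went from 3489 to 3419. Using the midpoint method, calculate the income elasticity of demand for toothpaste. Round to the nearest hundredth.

%ΔQ = (3419 − 3489)/[(3489+3419)/2] = -70/3454 ≈ -0.0203.
%ΔY = (41,237 − 44,000)/[(44,000+41,237)/2] = -2763/42618.5 ≈ -0.0648.
E_I = %ΔQ/%ΔY ≈ 0.31.
E_I ∈ (0,1): normal good (necessity).

0.31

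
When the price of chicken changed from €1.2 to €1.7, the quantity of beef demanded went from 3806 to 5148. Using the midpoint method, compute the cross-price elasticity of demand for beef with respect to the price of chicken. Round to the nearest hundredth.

%ΔQ_x = (5148 − 3806)/[(3806+5148)/2] = 1342/4477 ≈ 0.2998.
%ΔP_y = (1.7 − 1.2)/[(1.2+1.7)/2] ≈ 0.3448.
E_xy = 0.2998/0.3448 ≈ 0.87.
E_xy > 0, so beef and chicken are substitutes.

0.87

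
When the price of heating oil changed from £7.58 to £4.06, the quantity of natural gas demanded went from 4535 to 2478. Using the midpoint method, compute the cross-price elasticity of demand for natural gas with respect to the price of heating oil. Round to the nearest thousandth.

0.970

%ΔQ_x = (2478 − 4535)/[(4535+2478)/2] = -2057/3506.5 ≈ -0.5866.
%ΔP_y = (4.06 − 7.58)/[(7.58+4.06)/2] ≈ -0.6048.
E_xy = -0.5866/-0.6048 ≈ 0.970.
E_xy > 0, so natural gas and heating oil are substitutes.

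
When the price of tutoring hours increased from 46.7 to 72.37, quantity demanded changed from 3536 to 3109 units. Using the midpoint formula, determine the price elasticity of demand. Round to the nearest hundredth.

-0.30

%ΔQ = (3109 − 3536)/[(3536 + 3109)/2] = -427/3322.5 ≈ -0.1285.
%ΔP = (72.37 − 46.7)/[(46.7 + 72.37)/2] = 25.67/59.535 ≈ 0.4312.
Arc elasticity E = %ΔQ/%ΔP ≈ -0.1285/0.4312 ≈ -0.30.
|E| < 1: demand is inelastic over this range.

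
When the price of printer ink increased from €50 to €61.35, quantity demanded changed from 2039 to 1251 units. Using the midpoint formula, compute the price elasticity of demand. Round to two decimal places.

%ΔQ = (1251 − 2039)/[(2039 + 1251)/2] = -788/1645 ≈ -0.4790.
%ΔP = (61.35 − 50)/[(50 + 61.35)/2] = 11.35/55.675 ≈ 0.2039.
Arc elasticity E = %ΔQ/%ΔP ≈ -0.4790/0.2039 ≈ -2.35.
|E| > 1: demand is elastic over this range.

-2.35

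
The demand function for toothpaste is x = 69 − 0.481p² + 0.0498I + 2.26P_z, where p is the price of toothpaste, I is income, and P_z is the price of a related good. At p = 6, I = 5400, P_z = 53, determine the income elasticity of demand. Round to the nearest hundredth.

First evaluate x: 69 − 0.481(6)² + 0.0498(5400) + 2.26(53) = 69 − 17.316 + 268.92 + 119.78 = 440.384.
∂x/∂I = +0.0498, so E_I = 0.0498·(5400/440.384) ≈ 0.61.
E_I ∈ (0,1): normal good (necessity).

0.61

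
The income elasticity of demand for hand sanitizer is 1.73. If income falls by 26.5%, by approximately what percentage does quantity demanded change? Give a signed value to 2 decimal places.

%ΔQ ≈ E × %ΔI = (1.73) × (-26.5%) ≈ -45.85%.

-45.85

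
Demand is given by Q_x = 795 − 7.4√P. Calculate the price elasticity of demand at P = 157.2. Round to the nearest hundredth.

At P = 157.2, Q_x = 702.2192.
dQ_x/dP = −7.4/(2√P) = −7.4/(2·12.5379).
Point elasticity E = (dQ_x/dP)·(P/Q_x) = -0.2951 × 157.2/702.2192 ≈ -0.07.
|E| < 1, so demand is inelastic at this price.

-0.07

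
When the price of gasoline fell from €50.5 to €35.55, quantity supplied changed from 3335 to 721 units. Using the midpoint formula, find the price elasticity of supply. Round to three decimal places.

%Δq = (721 − 3335)/[(3335 + 721)/2] = -2614/2028 ≈ -1.2890.
%Δp = (35.55 − 50.5)/[(50.5 + 35.55)/2] = -14.95/43.025 ≈ -0.3475.
Arc elasticity E = %Δq/%Δp ≈ -1.2890/-0.3475 ≈ 3.710.
|E| > 1: supply is elastic over this range.

3.710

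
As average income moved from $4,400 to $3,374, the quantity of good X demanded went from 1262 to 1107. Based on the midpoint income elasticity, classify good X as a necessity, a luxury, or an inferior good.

%ΔQ = (1107 − 1262)/[(1262+1107)/2] = -155/1184.5 ≈ -0.1309.
%ΔY = (3,374 − 4,400)/[(4,400+3,374)/2] = -1026/3887 ≈ -0.2640.
E_I = %ΔQ/%ΔY ≈ 0.496.
E_I ∈ (0,1): normal good (necessity).

necessity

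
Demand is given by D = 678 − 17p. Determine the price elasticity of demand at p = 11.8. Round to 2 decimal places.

-0.42

At p = 11.8, D = 477.4.
dD/dp = −17.
Point elasticity E = (dD/dp)·(p/D) = -17 × 11.8/477.4 ≈ -0.42.
|E| < 1, so demand is inelastic at this price.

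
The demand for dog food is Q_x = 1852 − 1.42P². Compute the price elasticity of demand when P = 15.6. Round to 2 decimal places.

-0.46

At P = 15.6, Q_x = 1506.4288.
dQ_x/dP = −2·1.42·P = −44.304.
Point elasticity E = (dQ_x/dP)·(P/Q_x) = -44.304 × 15.6/1506.4288 ≈ -0.46.
|E| < 1, so demand is inelastic at this price.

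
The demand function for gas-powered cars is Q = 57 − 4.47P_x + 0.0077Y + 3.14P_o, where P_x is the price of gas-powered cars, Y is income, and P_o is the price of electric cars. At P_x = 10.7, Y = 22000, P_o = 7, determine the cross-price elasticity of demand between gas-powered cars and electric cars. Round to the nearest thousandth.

Q = 57 − 4.47(10.7) + 0.0077(22000) + 3.14(7) = 57 − 47.829 + 169.4 + 21.98 = 200.551.
∂Q/∂P_o = +3.14, so E_xy = 3.14·(7/200.551) ≈ 0.110.
E_xy > 0: the goods are substitutes.

0.110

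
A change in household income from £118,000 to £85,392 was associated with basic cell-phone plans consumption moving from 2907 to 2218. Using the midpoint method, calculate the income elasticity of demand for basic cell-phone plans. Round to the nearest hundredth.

0.84

%ΔQ = (2218 − 2907)/[(2907+2218)/2] = -689/2562.5 ≈ -0.2689.
%ΔI = (85,392 − 118,000)/[(118,000+85,392)/2] = -32608/101696 ≈ -0.3206.
E_I = %ΔQ/%ΔI ≈ 0.84.
E_I ∈ (0,1): normal good (necessity).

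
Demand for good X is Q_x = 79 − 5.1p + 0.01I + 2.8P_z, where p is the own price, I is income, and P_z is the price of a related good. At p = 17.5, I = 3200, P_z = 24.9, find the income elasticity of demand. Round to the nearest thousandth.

0.350

Substituting, Q_x = 79 − 5.1(17.5) + 0.01(3200) + 2.8(24.9) = 79 − 89.25 + 32 + 69.72 = 91.47.
∂Q_x/∂I = +0.01, so E_I = 0.01·(3200/91.47) ≈ 0.350.
E_I ∈ (0,1): normal good (necessity).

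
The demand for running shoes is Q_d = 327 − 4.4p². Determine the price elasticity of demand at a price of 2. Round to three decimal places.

-0.114

At p = 2, Q_d = 309.4.
dQ_d/dp = −2·4.4·p = −17.6.
Point elasticity E = (dQ_d/dp)·(p/Q_d) = -17.6 × 2/309.4 ≈ -0.114.
|E| < 1, so demand is inelastic at this price.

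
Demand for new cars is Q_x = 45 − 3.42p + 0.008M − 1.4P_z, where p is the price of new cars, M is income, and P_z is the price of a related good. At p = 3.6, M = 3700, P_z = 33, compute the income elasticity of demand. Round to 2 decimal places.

At the given point, Q_x = 45 − 3.42(3.6) + 0.008(3700) − 1.4(33) = 45 − 12.312 + 29.6 − 46.2 = 16.088.
∂Q_x/∂M = +0.008, so E_I = 0.008·(3700/16.088) ≈ 1.84.
E_I > 1: normal good (luxury).

1.84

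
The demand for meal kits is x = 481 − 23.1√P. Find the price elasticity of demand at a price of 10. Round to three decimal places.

-0.090

At P = 10, x = 407.9514.
dx/dP = −23.1/(2√P) = −23.1/(2·3.1623).
Point elasticity E = (dx/dP)·(P/x) = -3.6524 × 10/407.9514 ≈ -0.090.
|E| < 1, so demand is inelastic at this price.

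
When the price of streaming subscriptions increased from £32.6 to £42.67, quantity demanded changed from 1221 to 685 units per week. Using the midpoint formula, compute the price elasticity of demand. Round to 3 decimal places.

%ΔQ = (685 − 1221)/[(1221 + 685)/2] = -536/953 ≈ -0.5624.
%ΔP = (42.67 − 32.6)/[(32.6 + 42.67)/2] = 10.07/37.635 ≈ 0.2676.
Arc elasticity E = %ΔQ/%ΔP ≈ -0.5624/0.2676 ≈ -2.102.
|E| > 1: demand is elastic over this range.

-2.102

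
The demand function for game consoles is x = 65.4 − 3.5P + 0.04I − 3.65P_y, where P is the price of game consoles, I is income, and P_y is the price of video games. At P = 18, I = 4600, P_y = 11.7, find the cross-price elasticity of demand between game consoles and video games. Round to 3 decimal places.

First evaluate x: 65.4 − 3.5(18) + 0.04(4600) − 3.65(11.7) = 65.4 − 63 + 184 − 42.705 = 143.695.
∂x/∂P_y = −3.65, so E_xy = -3.65·(11.7/143.695) ≈ -0.297.
E_xy < 0: the goods are complements.

-0.297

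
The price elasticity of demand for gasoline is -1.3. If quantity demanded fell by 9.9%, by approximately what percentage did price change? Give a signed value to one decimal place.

7.6

%ΔQ ≈ E × %ΔP ⇒ %ΔP = %ΔQ / E = (-9.9%)/(-1.3) ≈ 7.6%.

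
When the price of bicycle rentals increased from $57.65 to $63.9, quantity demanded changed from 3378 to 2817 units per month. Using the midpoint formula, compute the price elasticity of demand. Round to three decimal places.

-1.761

%Δq = (2817 − 3378)/[(3378 + 2817)/2] = -561/3097.5 ≈ -0.1811.
%ΔP = (63.9 − 57.65)/[(57.65 + 63.9)/2] = 6.25/60.775 ≈ 0.1028.
Arc elasticity E = %Δq/%ΔP ≈ -0.1811/0.1028 ≈ -1.761.
|E| > 1: demand is elastic over this range.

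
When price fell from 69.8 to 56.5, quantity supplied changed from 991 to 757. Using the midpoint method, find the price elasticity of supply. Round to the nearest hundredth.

1.27

%Δq = (757 − 991)/[(991 + 757)/2] = -234/874 ≈ -0.2677.
%Δp = (56.5 − 69.8)/[(69.8 + 56.5)/2] = -13.3/63.15 ≈ -0.2106.
Arc elasticity E = %Δq/%Δp ≈ -0.2677/-0.2106 ≈ 1.27.
|E| > 1: supply is elastic over this range.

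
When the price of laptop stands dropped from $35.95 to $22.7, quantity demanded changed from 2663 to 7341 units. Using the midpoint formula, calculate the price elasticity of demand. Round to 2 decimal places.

%Δq = (7341 − 2663)/[(2663 + 7341)/2] = 4678/5002 ≈ 0.9352.
%ΔP = (22.7 − 35.95)/[(35.95 + 22.7)/2] = -13.25/29.325 ≈ -0.4518.
Arc elasticity E = %Δq/%ΔP ≈ 0.9352/-0.4518 ≈ -2.07.
|E| > 1: demand is elastic over this range.

-2.07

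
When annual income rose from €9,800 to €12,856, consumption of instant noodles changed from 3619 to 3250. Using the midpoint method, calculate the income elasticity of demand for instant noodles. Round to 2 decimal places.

-0.40

%ΔQ = (3250 − 3619)/[(3619+3250)/2] = -369/3434.5 ≈ -0.1074.
%ΔY = (12,856 − 9,800)/[(9,800+12,856)/2] = 3056/11328 ≈ 0.2698.
E_I = %ΔQ/%ΔY ≈ -0.40.
E_I < 0: inferior good.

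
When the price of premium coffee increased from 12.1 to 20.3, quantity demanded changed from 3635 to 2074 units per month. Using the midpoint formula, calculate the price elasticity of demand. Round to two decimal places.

%ΔQ = (2074 − 3635)/[(3635 + 2074)/2] = -1561/2854.5 ≈ -0.5469.
%Δp = (20.3 − 12.1)/[(12.1 + 20.3)/2] = 8.2/16.2 ≈ 0.5062.
Arc elasticity E = %ΔQ/%Δp ≈ -0.5469/0.5062 ≈ -1.08.
|E| > 1: demand is elastic over this range.

-1.08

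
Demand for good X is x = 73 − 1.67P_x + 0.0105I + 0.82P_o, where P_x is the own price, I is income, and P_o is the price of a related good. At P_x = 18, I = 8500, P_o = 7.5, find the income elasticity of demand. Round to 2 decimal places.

0.65

First evaluate x: 73 − 1.67(18) + 0.0105(8500) + 0.82(7.5) = 73 − 30.06 + 89.25 + 6.15 = 138.34.
∂x/∂I = +0.0105, so E_I = 0.0105·(8500/138.34) ≈ 0.65.
E_I ∈ (0,1): normal good (necessity).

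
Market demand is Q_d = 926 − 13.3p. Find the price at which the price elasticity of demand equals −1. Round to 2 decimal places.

34.81

For linear demand Q_d = a − bp, E = −bp/(a − bp). |E| = 1 ⇒ bp = a − bp ⇒ p = a/(2b).
p = 926/(2·13.3) ≈ 34.81.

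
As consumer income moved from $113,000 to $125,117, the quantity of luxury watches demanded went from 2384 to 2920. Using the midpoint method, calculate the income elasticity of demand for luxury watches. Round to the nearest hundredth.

%ΔQ = (2920 − 2384)/[(2384+2920)/2] = 536/2652 ≈ 0.2021.
%ΔY = (125,117 − 113,000)/[(113,000+125,117)/2] = 12117/119058.5 ≈ 0.1018.
E_I = %ΔQ/%ΔY ≈ 1.99.
E_I > 1: normal good (luxury).

1.99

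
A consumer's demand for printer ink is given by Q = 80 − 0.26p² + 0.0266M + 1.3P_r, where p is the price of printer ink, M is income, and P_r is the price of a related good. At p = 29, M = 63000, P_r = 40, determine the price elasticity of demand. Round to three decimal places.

-0.275

At the given point, Q = 80 − 0.26(29)² + 0.0266(63000) + 1.3(40) = 80 − 218.66 + 1675.8 + 52 = 1589.14.
∂Q/∂p = −2·0.26·p = -15.08, so E_p = -15.08·(29/1589.14) ≈ -0.275.
|E_p| < 1: demand is inelastic.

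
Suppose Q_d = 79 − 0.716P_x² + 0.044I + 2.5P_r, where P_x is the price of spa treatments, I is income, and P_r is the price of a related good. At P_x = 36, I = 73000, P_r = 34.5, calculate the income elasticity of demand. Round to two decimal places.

First evaluate Q_d: 79 − 0.716(36)² + 0.044(73000) + 2.5(34.5) = 79 − 927.936 + 3212 + 86.25 = 2449.314.
∂Q_d/∂I = +0.044, so E_I = 0.044·(73000/2449.314) ≈ 1.31.
E_I > 1: normal good (luxury).

1.31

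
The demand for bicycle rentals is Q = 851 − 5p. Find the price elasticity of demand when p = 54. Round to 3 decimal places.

-0.465

At p = 54, Q = 581.
dQ/dp = −5.
Point elasticity E = (dQ/dp)·(p/Q) = -5 × 54/581 ≈ -0.465.
|E| < 1, so demand is inelastic at this price.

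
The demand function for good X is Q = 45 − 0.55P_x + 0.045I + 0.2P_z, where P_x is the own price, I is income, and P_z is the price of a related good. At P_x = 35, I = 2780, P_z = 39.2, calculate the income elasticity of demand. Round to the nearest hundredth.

Evaluating quantity at (P_x, I, P_z) gives Q = 45 − 0.55(35) + 0.045(2780) + 0.2(39.2) = 45 − 19.25 + 125.1 + 7.84 = 158.69.
∂Q/∂I = +0.045, so E_I = 0.045·(2780/158.69) ≈ 0.79.
E_I ∈ (0,1): normal good (necessity).

0.79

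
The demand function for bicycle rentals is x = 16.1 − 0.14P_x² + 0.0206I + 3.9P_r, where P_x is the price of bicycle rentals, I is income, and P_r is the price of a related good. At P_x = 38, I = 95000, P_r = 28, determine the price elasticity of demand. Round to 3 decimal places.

-0.215

x = 16.1 − 0.14(38)² + 0.0206(95000) + 3.9(28) = 16.1 − 202.16 + 1957 + 109.2 = 1880.14.
∂x/∂P_x = −2·0.14·P_x = -10.64, so E_p = -10.64·(38/1880.14) ≈ -0.215.
|E_p| < 1: demand is inelastic.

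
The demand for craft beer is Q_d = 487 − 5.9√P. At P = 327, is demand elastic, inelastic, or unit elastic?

inelastic

At P = 327, Q_d = 380.3095.
dQ_d/dP = −5.9/(2√P) = −5.9/(2·18.0831).
Point elasticity E = (dQ_d/dP)·(P/Q_d) = -0.1631 × 327/380.3095 ≈ -0.140.
|E| ≈ 0.140 < 1, so demand is inelastic.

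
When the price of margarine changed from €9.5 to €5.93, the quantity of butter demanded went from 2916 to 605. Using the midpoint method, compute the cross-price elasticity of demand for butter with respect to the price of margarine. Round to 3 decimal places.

%ΔQ_x = (605 − 2916)/[(2916+605)/2] = -2311/1760.5 ≈ -1.3127.
%ΔP_y = (5.93 − 9.5)/[(9.5+5.93)/2] ≈ -0.4627.
E_xy = -1.3127/-0.4627 ≈ 2.837.
E_xy > 0, so butter and margarine are substitutes.

2.837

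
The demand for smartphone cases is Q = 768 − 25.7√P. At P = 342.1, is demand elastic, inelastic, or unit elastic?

At P = 342.1, Q = 292.6542.
dQ/dP = −25.7/(2√P) = −25.7/(2·18.4959).
Point elasticity E = (dQ/dP)·(P/Q) = -0.6947 × 342.1/292.6542 ≈ -0.812.
|E| ≈ 0.812 < 1, so demand is inelastic.

inelastic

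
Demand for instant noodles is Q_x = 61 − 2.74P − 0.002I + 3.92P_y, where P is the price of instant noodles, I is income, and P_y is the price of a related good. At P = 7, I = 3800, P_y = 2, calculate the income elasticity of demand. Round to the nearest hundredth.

-0.18

At the given point, Q_x = 61 − 2.74(7) − 0.002(3800) + 3.92(2) = 61 − 19.18 − 7.6 + 7.84 = 42.06.
∂Q_x/∂I = −0.002, so E_I = -0.002·(3800/42.06) ≈ -0.18.
E_I < 0: inferior good.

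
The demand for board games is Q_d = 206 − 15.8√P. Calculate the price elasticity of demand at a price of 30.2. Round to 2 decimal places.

-0.36

At P = 30.2, Q_d = 119.1718.
dQ_d/dP = −15.8/(2√P) = −15.8/(2·5.4955).
Point elasticity E = (dQ_d/dP)·(P/Q_d) = -1.4376 × 30.2/119.1718 ≈ -0.36.
|E| < 1, so demand is inelastic at this price.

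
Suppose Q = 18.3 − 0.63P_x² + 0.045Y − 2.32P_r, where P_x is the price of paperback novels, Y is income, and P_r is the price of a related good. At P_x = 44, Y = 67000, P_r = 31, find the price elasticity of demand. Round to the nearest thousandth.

-1.401

First evaluate Q: 18.3 − 0.63(44)² + 0.045(67000) − 2.32(31) = 18.3 − 1219.68 + 3015 − 71.92 = 1741.7.
∂Q/∂P_x = −2·0.63·P_x = -55.44, so E_p = -55.44·(44/1741.7) ≈ -1.401.
|E_p| > 1: demand is elastic.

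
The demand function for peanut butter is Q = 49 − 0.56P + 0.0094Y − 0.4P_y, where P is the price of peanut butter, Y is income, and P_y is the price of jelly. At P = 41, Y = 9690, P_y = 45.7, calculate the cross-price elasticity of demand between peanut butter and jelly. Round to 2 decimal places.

-0.18

Evaluating quantity at (P, Y, P_y) gives Q = 49 − 0.56(41) + 0.0094(9690) − 0.4(45.7) = 49 − 22.96 + 91.086 − 18.28 = 98.846.
∂Q/∂P_y = −0.4, so E_xy = -0.4·(45.7/98.846) ≈ -0.18.
E_xy < 0: the goods are complements.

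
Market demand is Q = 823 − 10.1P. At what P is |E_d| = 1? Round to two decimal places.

40.74

For linear demand Q = a − bP, E = −bP/(a − bP). |E| = 1 ⇒ bP = a − bP ⇒ P = a/(2b).
P = 823/(2·10.1) ≈ 40.74.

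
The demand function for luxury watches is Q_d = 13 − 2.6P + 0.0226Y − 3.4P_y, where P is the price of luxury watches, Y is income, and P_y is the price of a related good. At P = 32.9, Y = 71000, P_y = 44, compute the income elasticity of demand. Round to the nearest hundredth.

At the given point, Q_d = 13 − 2.6(32.9) + 0.0226(71000) − 3.4(44) = 13 − 85.54 + 1604.6 − 149.6 = 1382.46.
∂Q_d/∂Y = +0.0226, so E_I = 0.0226·(71000/1382.46) ≈ 1.16.
E_I > 1: normal good (luxury).

1.16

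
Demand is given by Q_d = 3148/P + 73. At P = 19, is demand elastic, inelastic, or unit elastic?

At P = 19, Q_d = 238.6842.
dQ_d/dP = −3148/P² = −8.7202.
Point elasticity E = (dQ_d/dP)·(P/Q_d) = -8.7202 × 19/238.6842 ≈ -0.694.
|E| ≈ 0.694 < 1, so demand is inelastic.

inelastic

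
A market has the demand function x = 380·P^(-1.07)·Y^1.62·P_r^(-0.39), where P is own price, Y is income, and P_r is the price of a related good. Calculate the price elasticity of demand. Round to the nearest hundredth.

-1.07

For a Cobb–Douglas (constant-elasticity) form x = A·P^α·…, the elasticity with respect to P equals the exponent α at every point.
Here the exponent on P is -1.07, so the price elasticity of demand is -1.07.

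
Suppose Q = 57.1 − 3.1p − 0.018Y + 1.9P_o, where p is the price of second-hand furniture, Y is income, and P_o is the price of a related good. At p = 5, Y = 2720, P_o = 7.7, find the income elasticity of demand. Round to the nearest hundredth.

-6.73

At the given point, Q = 57.1 − 3.1(5) − 0.018(2720) + 1.9(7.7) = 57.1 − 15.5 − 48.96 + 14.63 = 7.27.
∂Q/∂Y = −0.018, so E_I = -0.018·(2720/7.27) ≈ -6.73.
E_I < 0: inferior good.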